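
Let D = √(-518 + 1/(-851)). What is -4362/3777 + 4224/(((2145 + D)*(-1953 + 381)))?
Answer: 2*(-95237*√375136969 + 174033711599*I)/(164929*(√375136969 - 1825395*I)) ≈ -1.1561 + 1.329e-5*I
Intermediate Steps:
D = I*√375136969/851 (D = √(-518 - 1/851) = √(-440819/851) = I*√375136969/851 ≈ 22.76*I)
-4362/3777 + 4224/(((2145 + D)*(-1953 + 381))) = -4362/3777 + 4224/(((2145 + I*√375136969/851)*(-1953 + 381))) = -4362*1/3777 + 4224/(((2145 + I*√375136969/851)*(-1572))) = -1454/1259 + 4224/(-3371940 - 1572*I*√375136969/851)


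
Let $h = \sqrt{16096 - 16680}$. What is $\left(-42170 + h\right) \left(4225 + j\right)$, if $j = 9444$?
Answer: $-576421730 + 27338 i \sqrt{146} \approx -5.7642 \cdot 10^{8} + 3.3033 \cdot 10^{5} i$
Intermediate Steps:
$h = 2 i \sqrt{146}$ ($h = \sqrt{-584} = 2 i \sqrt{146} \approx 24.166 i$)
$\left(-42170 + h\right) \left(4225 + j\right) = \left(-42170 + 2 i \sqrt{146}\right) \left(4225 + 9444\right) = \left(-42170 + 2 i \sqrt{146}\right) 13669 = -576421730 + 27338 i \sqrt{146}$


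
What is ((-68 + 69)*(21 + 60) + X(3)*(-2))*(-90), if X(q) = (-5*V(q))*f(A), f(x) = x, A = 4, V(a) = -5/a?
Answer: -1290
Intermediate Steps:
X(q) = 100/q (X(q) = -(-25)/q*4 = (25/q)*4 = 100/q)
((-68 + 69)*(21 + 60) + X(3)*(-2))*(-90) = ((-68 + 69)*(21 + 60) + (100/3)*(-2))*(-90) = (1*81 + (100*(⅓))*(-2))*(-90) = (81 + (100/3)*(-2))*(-90) = (81 - 200/3)*(-90) = (43/3)*(-90) = -1290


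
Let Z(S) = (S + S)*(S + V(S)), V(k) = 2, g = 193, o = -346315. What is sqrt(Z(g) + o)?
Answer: I*sqrt(271045) ≈ 520.62*I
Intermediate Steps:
Z(S) = 2*S*(2 + S) (Z(S) = (S + S)*(S + 2) = (2*S)*(2 + S) = 2*S*(2 + S))
sqrt(Z(g) + o) = sqrt(2*193*(2 + 193) - 346315) = sqrt(2*193*195 - 346315) = sqrt(75270 - 346315) = sqrt(-271045) = I*sqrt(271045)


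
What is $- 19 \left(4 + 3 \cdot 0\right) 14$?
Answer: $-1064$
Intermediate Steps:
$- 19 \left(4 + 3 \cdot 0\right) 14 = - 19 \left(4 + 0\right) 14 = \left(-19\right) 4 \cdot 14 = \left(-76\right) 14 = -1064$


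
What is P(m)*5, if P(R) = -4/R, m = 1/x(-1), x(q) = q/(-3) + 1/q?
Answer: 40/3 ≈ 13.333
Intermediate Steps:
x(q) = 1/q - q/3 (x(q) = q*(-1/3) + 1/q = -q/3 + 1/q = 1/q - q/3)
m = -3/2 (m = 1/(1/(-1) - 1/3*(-1)) = 1/(-1 + 1/3) = 1/(-2/3) = -3/2 ≈ -1.5000)
P(m)*5 = -4/(-3/2)*5 = -4*(-2/3)*5 = (8/3)*5 = 40/3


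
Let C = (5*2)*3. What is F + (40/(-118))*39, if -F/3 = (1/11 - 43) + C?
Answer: 16554/649 ≈ 25.507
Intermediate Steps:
C = 30 (C = 10*3 = 30)
F = 426/11 (F = -3*((1/11 - 43) + 30) = -3*(-472/11 + 30) = -3*(-142/11) = 426/11 ≈ 38.727)
F + (40/(-118))*39 = 426/11 + (40/(-118))*39 = 426/11 + (40*(-1/118))*39 = 426/11 - 20/59*39 = 426/11 - 780/59 = 16554/649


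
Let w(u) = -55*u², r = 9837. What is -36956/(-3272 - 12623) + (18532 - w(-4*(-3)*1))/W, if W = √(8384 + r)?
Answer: 36956/15895 + 26452*√18221/18221 ≈ 198.29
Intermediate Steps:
W = √18221 (W = √(8384 + 9837) = √18221 ≈ 134.99)
-36956/(-3272 - 12623) + (18532 - w(-4*(-3)*1))/W = -36956/(-3272 - 12623) + (18532 - (-55)*(-4*(-3)*1)²)/(√18221) = -36956/(-15895) + (18532 - (-55)*(12*1)²)*(√18221/18221) = -36956*(-1/15895) + (18532 - (-55)*12²)*(√18221/18221) = 36956/15895 + (18532 - (-55)*144)*(√18221/18221) = 36956/15895 + (18532 - 1*(-7920))*(√18221/18221) = 36956/15895 + (18532 + 7920)*(√18221/18221) = 36956/15895 + 26452*(√18221/18221) = 36956/15895 + 26452*√18221/18221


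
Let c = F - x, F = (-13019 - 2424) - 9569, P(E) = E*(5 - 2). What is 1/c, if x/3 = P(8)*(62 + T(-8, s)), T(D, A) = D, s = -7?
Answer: -1/28900 ≈ -3.4602e-5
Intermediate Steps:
P(E) = 3*E (P(E) = E*3 = 3*E)
F = -25012 (F = -15443 - 9569 = -25012)
x = 3888 (x = 3*((3*8)*(62 - 8)) = 3*(24*54) = 3*1296 = 3888)
c = -28900 (c = -25012 - 1*3888 = -25012 - 3888 = -28900)
1/c = 1/(-28900) = -1/28900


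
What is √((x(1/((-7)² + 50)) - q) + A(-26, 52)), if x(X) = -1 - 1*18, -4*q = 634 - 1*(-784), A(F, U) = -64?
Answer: √1086/2 ≈ 16.477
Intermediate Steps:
q = -709/2 (q = -(634 - 1*(-784))/4 = -(634 + 784)/4 = -¼*1418 = -709/2 ≈ -354.50)
x(X) = -19 (x(X) = -1 - 18 = -19)
√((x(1/((-7)² + 50)) - q) + A(-26, 52)) = √((-19 - 1*(-709/2)) - 64) = √((-19 + 709/2) - 64) = √(671/2 - 64) = √(543/2) = √1086/2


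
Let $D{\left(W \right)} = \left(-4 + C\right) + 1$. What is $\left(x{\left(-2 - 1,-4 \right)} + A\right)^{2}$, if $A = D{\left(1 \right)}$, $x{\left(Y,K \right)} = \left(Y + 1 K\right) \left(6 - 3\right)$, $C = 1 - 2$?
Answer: $625$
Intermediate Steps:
$C = -1$ ($C = 1 - 2 = -1$)
$x{\left(Y,K \right)} = 3 K + 3 Y$ ($x{\left(Y,K \right)} = \left(Y + K\right) 3 = \left(K + Y\right) 3 = 3 K + 3 Y$)
$D{\left(W \right)} = -4$ ($D{\left(W \right)} = \left(-4 - 1\right) + 1 = -5 + 1 = -4$)
$A = -4$
$\left(x{\left(-2 - 1,-4 \right)} + A\right)^{2} = \left(\left(3 \left(-4\right) + 3 \left(-2 - 1\right)\right) - 4\right)^{2} = \left(\left(-12 + 3 \left(-2 - 1\right)\right) - 4\right)^{2} = \left(\left(-12 + 3 \left(-3\right)\right) - 4\right)^{2} = \left(\left(-12 - 9\right) - 4\right)^{2} = \left(-21 - 4\right)^{2} = \left(-25\right)^{2} = 625$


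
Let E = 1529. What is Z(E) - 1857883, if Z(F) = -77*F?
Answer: -1975616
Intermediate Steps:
Z(E) - 1857883 = -77*1529 - 1857883 = -117733 - 1857883 = -1975616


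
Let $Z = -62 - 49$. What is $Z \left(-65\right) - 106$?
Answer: $7109$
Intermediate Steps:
$Z = -111$
$Z \left(-65\right) - 106 = \left(-111\right) \left(-65\right) - 106 = 7215 - 106 = 7109$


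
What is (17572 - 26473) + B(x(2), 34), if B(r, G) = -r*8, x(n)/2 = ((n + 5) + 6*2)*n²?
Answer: -10117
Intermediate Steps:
x(n) = 2*n²*(17 + n) (x(n) = 2*(((n + 5) + 6*2)*n²) = 2*(((5 + n) + 12)*n²) = 2*((17 + n)*n²) = 2*(n²*(17 + n)) = 2*n²*(17 + n))
B(r, G) = -8*r
(17572 - 26473) + B(x(2), 34) = (17572 - 26473) - 16*2²*(17 + 2) = -8901 - 16*4*19 = -8901 - 8*152 = -8901 - 1216 = -10117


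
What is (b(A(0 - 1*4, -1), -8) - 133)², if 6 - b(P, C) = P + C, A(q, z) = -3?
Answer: 13456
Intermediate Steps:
b(P, C) = 6 - C - P (b(P, C) = 6 - (P + C) = 6 - (C + P) = 6 + (-C - P) = 6 - C - P)
(b(A(0 - 1*4, -1), -8) - 133)² = ((6 - 1*(-8) - 1*(-3)) - 133)² = ((6 + 8 + 3) - 133)² = (17 - 133)² = (-116)² = 13456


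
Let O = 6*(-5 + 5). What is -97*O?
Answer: 0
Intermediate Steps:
O = 0 (O = 6*0 = 0)
-97*O = -97*0 = 0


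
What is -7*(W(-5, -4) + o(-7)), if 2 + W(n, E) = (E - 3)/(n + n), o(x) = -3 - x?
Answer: -189/10 ≈ -18.900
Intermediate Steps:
W(n, E) = -2 + (-3 + E)/(2*n) (W(n, E) = -2 + (E - 3)/(n + n) = -2 + (-3 + E)/((2*n)) = -2 + (-3 + E)*(1/(2*n)) = -2 + (-3 + E)/(2*n))
-7*(W(-5, -4) + o(-7)) = -7*((½)*(-3 - 4 - 4*(-5))/(-5) + (-3 - 1*(-7))) = -7*((½)*(-⅕)*(-3 - 4 + 20) + (-3 + 7)) = -7*((½)*(-⅕)*13 + 4) = -7*(-13/10 + 4) = -7*27/10 = -189/10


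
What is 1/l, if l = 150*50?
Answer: 1/7500 ≈ 0.00013333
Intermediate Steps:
l = 7500
1/l = 1/7500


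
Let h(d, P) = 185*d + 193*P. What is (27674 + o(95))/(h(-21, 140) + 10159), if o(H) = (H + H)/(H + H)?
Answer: 9225/11098 ≈ 0.83123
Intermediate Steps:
o(H) = 1 (o(H) = (2*H)/((2*H)) = (2*H)*(1/(2*H)) = 1)
(27674 + o(95))/(h(-21, 140) + 10159) = (27674 + 1)/((185*(-21) + 193*140) + 10159) = 27675/((-3885 + 27020) + 10159) = 27675/(23135 + 10159) = 27675/33294 = 27675*(1/33294) = 9225/11098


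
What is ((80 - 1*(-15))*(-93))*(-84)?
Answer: 742140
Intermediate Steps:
((80 - 1*(-15))*(-93))*(-84) = ((80 + 15)*(-93))*(-84) = (95*(-93))*(-84) = -8835*(-84) = 742140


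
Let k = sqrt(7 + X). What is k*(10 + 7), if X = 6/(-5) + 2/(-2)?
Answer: 34*sqrt(30)/5 ≈ 37.245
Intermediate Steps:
X = -11/5 (X = 6*(-1/5) + 2*(-1/2) = -6/5 - 1 = -11/5 ≈ -2.2000)
k = 2*sqrt(30)/5 (k = sqrt(7 - 11/5) = sqrt(24/5) = 2*sqrt(30)/5 ≈ 2.1909)
k*(10 + 7) = (2*sqrt(30)/5)*(10 + 7) = (2*sqrt(30)/5)*17 = 34*sqrt(30)/5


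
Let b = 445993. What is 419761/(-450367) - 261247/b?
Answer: -304867495322/200860529431 ≈ -1.5178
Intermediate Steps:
419761/(-450367) - 261247/b = 419761/(-450367) - 261247/445993 = 419761*(-1/450367) - 261247*1/445993 = -419761/450367 - 261247/445993 = -304867495322/200860529431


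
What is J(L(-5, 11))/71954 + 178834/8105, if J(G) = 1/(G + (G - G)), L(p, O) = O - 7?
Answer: 51471294649/2332748680 ≈ 22.065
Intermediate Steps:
L(p, O) = -7 + O
J(G) = 1/G (J(G) = 1/(G + 0) = 1/G)
J(L(-5, 11))/71954 + 178834/8105 = 1/((-7 + 11)*71954) + 178834/8105 = (1/71954)/4 + 178834*(1/8105) = (1/4)*(1/71954) + 178834/8105 = 1/287816 + 178834/8105 = 51471294649/2332748680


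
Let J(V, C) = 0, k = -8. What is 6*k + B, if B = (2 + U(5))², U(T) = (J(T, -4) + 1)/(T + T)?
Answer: -4359/100 ≈ -43.590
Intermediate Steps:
U(T) = 1/(2*T) (U(T) = (0 + 1)/(T + T) = 1/(2*T))
B = 441/100 (B = (2 + (½)/5)² = (2 + (½)*(⅕))² = (2 + ⅒)² = (21/10)² = 441/100 ≈ 4.4100)
6*k + B = 6*(-8) + 441/100 = -48 + 441/100 = -4359/100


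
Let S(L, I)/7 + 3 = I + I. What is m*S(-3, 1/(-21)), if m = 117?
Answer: -2535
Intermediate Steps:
S(L, I) = -21 + 14*I (S(L, I) = -21 + 7*(I + I) = -21 + 7*(2*I) = -21 + 14*I)
m*S(-3, 1/(-21)) = 117*(-21 + 14/(-21)) = 117*(-21 + 14*(-1/21)) = 117*(-21 - ⅔) = 117*(-65/3) = -2535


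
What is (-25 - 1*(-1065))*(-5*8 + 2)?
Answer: -39520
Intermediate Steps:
(-25 - 1*(-1065))*(-5*8 + 2) = (-25 + 1065)*(-40 + 2) = 1040*(-38) = -39520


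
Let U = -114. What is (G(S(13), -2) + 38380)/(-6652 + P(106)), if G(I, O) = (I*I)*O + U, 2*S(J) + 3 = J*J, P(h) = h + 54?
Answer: -6122/1623 ≈ -3.7720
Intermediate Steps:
P(h) = 54 + h
S(J) = -3/2 + J**2/2 (S(J) = -3/2 + (J*J)/2 = -3/2 + J**2/2)
G(I, O) = -114 + O*I**2 (G(I, O) = (I*I)*O - 114 = I**2*O - 114 = O*I**2 - 114 = -114 + O*I**2)
(G(S(13), -2) + 38380)/(-6652 + P(106)) = ((-114 - 2*(-3/2 + (1/2)*13**2)**2) + 38380)/(-6652 + (54 + 106)) = ((-114 - 2*(-3/2 + (1/2)*169)**2) + 38380)/(-6652 + 160) = ((-114 - 2*(-3/2 + 169/2)**2) + 38380)/(-6492) = ((-114 - 2*83**2) + 38380)*(-1/6492) = ((-114 - 2*6889) + 38380)*(-1/6492) = ((-114 - 13778) + 38380)*(-1/6492) = (-13892 + 38380)*(-1/6492) = 24488*(-1/6492) = -6122/1623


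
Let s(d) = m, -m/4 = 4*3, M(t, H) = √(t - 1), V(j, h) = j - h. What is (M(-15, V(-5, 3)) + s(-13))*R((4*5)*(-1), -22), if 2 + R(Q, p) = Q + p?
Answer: 2112 - 176*I ≈ 2112.0 - 176.0*I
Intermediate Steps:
M(t, H) = √(-1 + t)
m = -48 (m = -16*3 = -4*12 = -48)
s(d) = -48
R(Q, p) = -2 + Q + p (R(Q, p) = -2 + (Q + p) = -2 + Q + p)
(M(-15, V(-5, 3)) + s(-13))*R((4*5)*(-1), -22) = (√(-1 - 15) - 48)*(-2 + (4*5)*(-1) - 22) = (√(-16) - 48)*(-2 + 20*(-1) - 22) = (4*I - 48)*(-2 - 20 - 22) = (-48 + 4*I)*(-44) = 2112 - 176*I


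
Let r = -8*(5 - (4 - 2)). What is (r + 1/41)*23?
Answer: -22609/41 ≈ -551.44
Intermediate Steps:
r = -24 (r = -8*(5 - 1*2) = -8*(5 - 2) = -8*3 = -24)
(r + 1/41)*23 = (-24 + 1/41)*23 = -983/41*23 = -22609/41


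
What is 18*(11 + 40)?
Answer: 918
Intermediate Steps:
18*(11 + 40) = 18*51 = 918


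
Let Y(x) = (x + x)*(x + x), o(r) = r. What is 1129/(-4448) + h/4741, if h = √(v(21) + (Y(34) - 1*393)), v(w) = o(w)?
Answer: -1129/4448 + 2*√1063/4741 ≈ -0.24007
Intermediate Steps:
Y(x) = 4*x² (Y(x) = (2*x)*(2*x) = 4*x²)
v(w) = w
h = 2*√1063 (h = √(21 + (4*34² - 1*393)) = √(21 + (4*1156 - 393)) = √(21 + (4624 - 393)) = √(21 + 4231) = √4252 = 2*√1063 ≈ 65.207)
1129/(-4448) + h/4741 = 1129/(-4448) + (2*√1063)/4741 = 1129*(-1/4448) + (2*√1063)*(1/4741) = -1129/4448 + 2*√1063/4741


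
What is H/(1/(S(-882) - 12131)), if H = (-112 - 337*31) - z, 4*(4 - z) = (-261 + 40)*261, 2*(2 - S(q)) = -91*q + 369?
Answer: 10481872437/8 ≈ 1.3102e+9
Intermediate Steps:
S(q) = -365/2 + 91*q/2 (S(q) = 2 - (-91*q + 369)/2 = 2 - (369 - 91*q)/2 = 2 + (-369/2 + 91*q/2) = -365/2 + 91*q/2)
z = 57697/4 (z = 4 - (-261 + 40)*261/4 = 4 - (-221)*261/4 = 4 - ¼*(-57681) = 4 + 57681/4 = 57697/4 ≈ 14424.)
H = -99933/4 (H = (-112 - 337*31) - 1*57697/4 = (-112 - 10447) - 57697/4 = -10559 - 57697/4 = -99933/4 ≈ -24983.)
H/(1/(S(-882) - 12131)) = -(-2461049991/8 - 4010411223/4) = -99933/(4*(1/((-365/2 - 40131) - 12131))) = -99933/(4*(1/(-80627/2 - 12131))) = -99933/(4*(1/(-104889/2))) = -99933/(4*(-2/104889)) = -99933/4*(-104889/2) = 10481872437/8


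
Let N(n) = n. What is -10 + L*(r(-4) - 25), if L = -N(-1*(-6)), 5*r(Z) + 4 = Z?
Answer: 748/5 ≈ 149.60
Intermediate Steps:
r(Z) = -⅘ + Z/5
L = -6 (L = -(-1)*(-6) = -1*6 = -6)
-10 + L*(r(-4) - 25) = -10 - 6*((-⅘ + (⅕)*(-4)) - 25) = -10 - 6*((-⅘ - ⅘) - 25) = -10 - 6*(-8/5 - 25) = -10 - 6*(-133/5) = -10 + 798/5 = 748/5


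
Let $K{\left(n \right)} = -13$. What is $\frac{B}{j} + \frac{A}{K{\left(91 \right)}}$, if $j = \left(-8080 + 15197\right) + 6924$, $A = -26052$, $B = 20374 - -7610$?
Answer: $\frac{28166148}{14041} \approx 2006.0$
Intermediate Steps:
$B = 27984$ ($B = 20374 + 7610 = 27984$)
$j = 14041$ ($j = 7117 + 6924 = 14041$)
$\frac{B}{j} + \frac{A}{K{\left(91 \right)}} = \frac{27984}{14041} - \frac{26052}{-13} = 27984 \cdot \frac{1}{14041} - -2004 = \frac{27984}{14041} + 2004 = \frac{28166148}{14041}$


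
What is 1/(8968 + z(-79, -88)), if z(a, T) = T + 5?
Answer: 1/8885 ≈ 0.00011255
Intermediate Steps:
z(a, T) = 5 + T
1/(8968 + z(-79, -88)) = 1/(8968 + (5 - 88)) = 1/(8968 - 83) = 1/8885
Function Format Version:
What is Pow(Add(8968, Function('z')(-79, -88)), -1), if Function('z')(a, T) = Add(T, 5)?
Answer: Rational(1, 8885) ≈ 0.00011255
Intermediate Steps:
Function('z')(a, T) = Add(5, T)
Pow(Add(8968, Function('z')(-79, -88)), -1) = Pow(Add(8968, Add(5, -88)), -1) = Pow(Add(8968, -83), -1) = Pow(8885, -1) = Rational(1, 8885)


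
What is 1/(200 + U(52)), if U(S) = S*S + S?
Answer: 1/2956 ≈ 0.00033830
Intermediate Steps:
U(S) = S + S² (U(S) = S² + S = S + S²)
1/(200 + U(52)) = 1/(200 + 52*(1 + 52)) = 1/(200 + 52*53) = 1/(200 + 2756) = 1/2956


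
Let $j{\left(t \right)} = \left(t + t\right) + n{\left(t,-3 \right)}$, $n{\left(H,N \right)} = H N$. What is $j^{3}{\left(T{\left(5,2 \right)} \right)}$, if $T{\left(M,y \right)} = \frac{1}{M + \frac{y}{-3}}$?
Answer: $- \frac{27}{2197} \approx -0.012289$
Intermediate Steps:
$T{\left(M,y \right)} = \frac{1}{M - \frac{y}{3}}$ ($T{\left(M,y \right)} = \frac{1}{M + y \left(- \frac{1}{3}\right)} = \frac{1}{M - \frac{y}{3}}$)
$j{\left(t \right)} = - t$ ($j{\left(t \right)} = \left(t + t\right) + t \left(-3\right) = 2 t - 3 t = - t$)
$j^{3}{\left(T{\left(5,2 \right)} \right)} = \left(- \frac{3}{\left(-1\right) 2 + 3 \cdot 5}\right)^{3} = \left(- \frac{3}{-2 + 15}\right)^{3} = \left(- \frac{3}{13}\right)^{3} = - \frac{27}{2197}$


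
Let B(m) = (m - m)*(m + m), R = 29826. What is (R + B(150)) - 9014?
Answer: 20812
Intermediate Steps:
B(m) = 0 (B(m) = 0*(2*m) = 0)
(R + B(150)) - 9014 = (29826 + 0) - 9014 = 29826 - 9014 = 20812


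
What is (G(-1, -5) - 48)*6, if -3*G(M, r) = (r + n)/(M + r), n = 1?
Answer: -868/3 ≈ -289.33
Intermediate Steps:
G(M, r) = -(1 + r)/(3*(M + r)) (G(M, r) = -(r + 1)/(3*(M + r)) = -(1 + r)/(3*(M + r)))
(G(-1, -5) - 48)*6 = ((-1 - 1*(-5))/(3*(-1 - 5)) - 48)*6 = ((⅓)*(-1 + 5)/(-6) - 48)*6 = ((⅓)*(-⅙)*4 - 48)*6 = (-2/9 - 48)*6 = -434/9*6 = -868/3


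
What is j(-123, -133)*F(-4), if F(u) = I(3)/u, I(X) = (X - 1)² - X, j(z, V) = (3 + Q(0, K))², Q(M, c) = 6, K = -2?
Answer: -81/4 ≈ -20.250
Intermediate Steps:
j(z, V) = 81 (j(z, V) = (3 + 6)² = 9² = 81)
I(X) = (-1 + X)² - X
F(u) = 1/u (F(u) = ((-1 + 3)² - 1*3)/u = (2² - 3)/u = (4 - 3)/u = 1/u)
j(-123, -133)*F(-4) = 81/(-4) = 81*(-¼) = -81/4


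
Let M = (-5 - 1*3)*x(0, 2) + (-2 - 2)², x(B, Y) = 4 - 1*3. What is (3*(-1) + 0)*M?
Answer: -24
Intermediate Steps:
x(B, Y) = 1 (x(B, Y) = 4 - 3 = 1)
M = 8 (M = (-5 - 1*3)*1 + (-2 - 2)² = (-5 - 3)*1 + (-4)² = -8*1 + 16 = -8 + 16 = 8)
(3*(-1) + 0)*M = (3*(-1) + 0)*8 = (-3 + 0)*8 = -3*8 = -24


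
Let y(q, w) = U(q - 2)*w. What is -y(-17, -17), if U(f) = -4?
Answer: -68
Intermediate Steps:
y(q, w) = -4*w
-y(-17, -17) = -(-4)*(-17) = -1*68 = -68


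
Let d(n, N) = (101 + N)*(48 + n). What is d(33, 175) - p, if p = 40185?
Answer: -17829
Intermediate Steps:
d(n, N) = (48 + n)*(101 + N)
d(33, 175) - p = (4848 + 48*175 + 101*33 + 175*33) - 1*40185 = (4848 + 8400 + 3333 + 5775) - 40185 = 22356 - 40185 = -17829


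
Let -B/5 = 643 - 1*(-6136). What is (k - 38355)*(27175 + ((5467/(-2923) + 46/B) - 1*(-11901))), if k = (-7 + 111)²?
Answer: -106610975664255943/99075085 ≈ -1.0761e+9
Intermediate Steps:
B = -33895 (B = -5*(643 - 1*(-6136)) = -5*(643 + 6136) = -5*6779 = -33895)
k = 10816 (k = 104² = 10816)
(k - 38355)*(27175 + ((5467/(-2923) + 46/B) - 1*(-11901))) = (10816 - 38355)*(27175 + ((5467/(-2923) + 46/(-33895)) - 1*(-11901))) = -27539*(27175 + ((5467*(-1/2923) + 46*(-1/33895)) + 11901)) = -27539*(27175 + ((-5467/2923 - 46/33895) + 11901)) = -27539*(27175 + (-185438423/99075085 + 11901)) = -27539*(27175 + 1178907148162/99075085) = -27539*3871272583037/99075085 = -106610975664255943/99075085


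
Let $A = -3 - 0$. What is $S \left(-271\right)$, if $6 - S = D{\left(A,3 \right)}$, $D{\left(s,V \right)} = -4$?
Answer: $-2710$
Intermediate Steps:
$A = -3$ ($A = -3 + 0 = -3$)
$S = 10$ ($S = 6 - -4 = 6 + 4 = 10$)
$S \left(-271\right) = 10 \left(-271\right) = -2710$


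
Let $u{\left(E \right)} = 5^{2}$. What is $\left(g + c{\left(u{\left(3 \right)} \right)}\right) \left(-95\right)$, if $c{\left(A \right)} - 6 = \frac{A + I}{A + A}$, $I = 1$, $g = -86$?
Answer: $\frac{37753}{5} \approx 7550.6$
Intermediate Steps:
$u{\left(E \right)} = 25$
$c{\left(A \right)} = 6 + \frac{1 + A}{2 A}$ ($c{\left(A \right)} = 6 + \frac{A + 1}{A + A} = 6 + \frac{1 + A}{2 A}$)
$\left(g + c{\left(u{\left(3 \right)} \right)}\right) \left(-95\right) = \left(-86 + \frac{1 + 13 \cdot 25}{2 \cdot 25}\right) \left(-95\right) = \left(-86 + \frac{1}{2} \cdot \frac{1}{25} \left(1 + 325\right)\right) \left(-95\right) = \left(-86 + \frac{1}{2} \cdot \frac{1}{25} \cdot 326\right) \left(-95\right) = \left(-86 + \frac{163}{25}\right) \left(-95\right) = \left(- \frac{1987}{25}\right) \left(-95\right) = \frac{37753}{5}$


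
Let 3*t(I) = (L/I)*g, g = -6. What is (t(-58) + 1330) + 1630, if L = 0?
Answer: 2960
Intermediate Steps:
t(I) = 0 (t(I) = ((0/I)*(-6))/3 = (0*(-6))/3 = (⅓)*0 = 0)
(t(-58) + 1330) + 1630 = (0 + 1330) + 1630 = 1330 + 1630 = 2960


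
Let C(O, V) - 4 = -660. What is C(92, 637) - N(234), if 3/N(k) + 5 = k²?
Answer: -35916659/54751 ≈ -656.00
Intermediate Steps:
C(O, V) = -656 (C(O, V) = 4 - 660 = -656)
N(k) = 3/(-5 + k²)
C(92, 637) - N(234) = -656 - 3/(-5 + 234²) = -656 - 3/(-5 + 54756) = -656 - 3/54751 = -35916659/54751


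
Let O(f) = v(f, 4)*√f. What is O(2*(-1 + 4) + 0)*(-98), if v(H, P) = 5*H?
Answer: -2940*√6 ≈ -7201.5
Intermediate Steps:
O(f) = 5*f^(3/2) (O(f) = (5*f)*√f = 5*f^(3/2))
O(2*(-1 + 4) + 0)*(-98) = (5*(2*(-1 + 4) + 0)^(3/2))*(-98) = (5*(2*3 + 0)^(3/2))*(-98) = (5*(6 + 0)^(3/2))*(-98) = (5*6^(3/2))*(-98) = (5*(6*√6))*(-98) = (30*√6)*(-98) = -2940*√6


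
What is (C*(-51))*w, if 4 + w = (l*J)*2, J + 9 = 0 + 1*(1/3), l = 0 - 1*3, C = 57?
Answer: -139536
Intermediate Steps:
l = -3 (l = 0 - 3 = -3)
J = -26/3 (J = -9 + (0 + 1*(1/3)) = -9 + (0 + 1*(1*(⅓))) = -9 + (0 + 1*(⅓)) = -9 + (0 + ⅓) = -9 + ⅓ = -26/3 ≈ -8.6667)
w = 48 (w = -4 - 3*(-26/3)*2 = -4 + 26*2 = -4 + 52 = 48)
(C*(-51))*w = (57*(-51))*48 = -2907*48 = -139536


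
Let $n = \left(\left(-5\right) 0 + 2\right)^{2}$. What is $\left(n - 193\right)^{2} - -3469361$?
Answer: $3505082$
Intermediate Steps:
$n = 4$ ($n = \left(0 + 2\right)^{2} = 2^{2} = 4$)
$\left(n - 193\right)^{2} - -3469361 = \left(4 - 193\right)^{2} - -3469361 = \left(-189\right)^{2} + 3469361 = 35721 + 3469361 = 3505082$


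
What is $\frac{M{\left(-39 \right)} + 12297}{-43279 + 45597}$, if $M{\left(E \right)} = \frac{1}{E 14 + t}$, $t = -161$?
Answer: $\frac{4346989}{819413} \approx 5.305$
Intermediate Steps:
$M{\left(E \right)} = \frac{1}{-161 + 14 E}$ ($M{\left(E \right)} = \frac{1}{E 14 - 161} = \frac{1}{14 E - 161} = \frac{1}{-161 + 14 E}$)
$\frac{M{\left(-39 \right)} + 12297}{-43279 + 45597} = \frac{\frac{1}{7 \left(-23 + 2 \left(-39\right)\right)} + 12297}{-43279 + 45597} = \frac{\frac{1}{7 \left(-23 - 78\right)} + 12297}{2318} = \left(\frac{1}{7 \left(-101\right)} + 12297\right) \frac{1}{2318} = \left(\frac{1}{7} \left(- \frac{1}{101}\right) + 12297\right) \frac{1}{2318} = \left(- \frac{1}{707} + 12297\right) \frac{1}{2318} = \frac{8693978}{707} \cdot \frac{1}{2318} = \frac{4346989}{819413}$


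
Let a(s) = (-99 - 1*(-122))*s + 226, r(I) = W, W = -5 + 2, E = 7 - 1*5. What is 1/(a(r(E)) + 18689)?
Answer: 1/18846 ≈ 5.3062e-5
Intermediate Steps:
E = 2 (E = 7 - 5 = 2)
W = -3
r(I) = -3
a(s) = 226 + 23*s (a(s) = (-99 + 122)*s + 226 = 23*s + 226 = 226 + 23*s)
1/(a(r(E)) + 18689) = 1/((226 + 23*(-3)) + 18689) = 1/((226 - 69) + 18689) = 1/(157 + 18689) = 1/18846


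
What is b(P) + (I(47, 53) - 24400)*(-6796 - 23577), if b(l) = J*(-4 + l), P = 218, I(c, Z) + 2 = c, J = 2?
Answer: 739734843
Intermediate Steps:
I(c, Z) = -2 + c
b(l) = -8 + 2*l (b(l) = 2*(-4 + l) = -8 + 2*l)
b(P) + (I(47, 53) - 24400)*(-6796 - 23577) = (-8 + 2*218) + ((-2 + 47) - 24400)*(-6796 - 23577) = (-8 + 436) + (45 - 24400)*(-30373) = 428 - 24355*(-30373) = 428 + 739734415 = 739734843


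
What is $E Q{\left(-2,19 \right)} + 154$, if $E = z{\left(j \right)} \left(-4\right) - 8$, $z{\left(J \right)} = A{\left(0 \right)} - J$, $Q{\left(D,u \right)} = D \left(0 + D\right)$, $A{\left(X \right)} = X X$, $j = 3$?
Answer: $170$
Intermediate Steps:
$A{\left(X \right)} = X^{2}$
$Q{\left(D,u \right)} = D^{2}$ ($Q{\left(D,u \right)} = D D = D^{2}$)
$z{\left(J \right)} = - J$ ($z{\left(J \right)} = 0^{2} - J = 0 - J = - J$)
$E = 4$ ($E = \left(-1\right) 3 \left(-4\right) - 8 = \left(-3\right) \left(-4\right) - 8 = 12 - 8 = 4$)
$E Q{\left(-2,19 \right)} + 154 = 4 \left(-2\right)^{2} + 154 = 4 \cdot 4 + 154 = 16 + 154 = 170$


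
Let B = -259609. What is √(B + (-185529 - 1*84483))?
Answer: I*√529621 ≈ 727.75*I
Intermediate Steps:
√(B + (-185529 - 1*84483)) = √(-259609 + (-185529 - 1*84483)) = √(-259609 + (-185529 - 84483)) = √(-259609 - 270012) = √(-529621) = I*√529621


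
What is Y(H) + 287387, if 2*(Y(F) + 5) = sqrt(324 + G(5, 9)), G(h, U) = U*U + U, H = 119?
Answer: 287382 + 3*sqrt(46)/2 ≈ 2.8739e+5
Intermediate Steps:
G(h, U) = U + U**2 (G(h, U) = U**2 + U = U + U**2)
Y(F) = -5 + 3*sqrt(46)/2 (Y(F) = -5 + sqrt(324 + 9*(1 + 9))/2 = -5 + sqrt(324 + 9*10)/2 = -5 + sqrt(324 + 90)/2 = -5 + sqrt(414)/2 = -5 + (3*sqrt(46))/2 = -5 + 3*sqrt(46)/2)
Y(H) + 287387 = (-5 + 3*sqrt(46)/2) + 287387 = 287382 + 3*sqrt(46)/2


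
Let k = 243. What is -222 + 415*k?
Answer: 100623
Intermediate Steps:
-222 + 415*k = -222 + 415*243 = -222 + 100845 = 100623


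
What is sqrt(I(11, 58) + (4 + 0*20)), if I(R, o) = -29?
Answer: 5*I ≈ 5.0*I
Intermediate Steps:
sqrt(I(11, 58) + (4 + 0*20)) = sqrt(-29 + (4 + 0*20)) = sqrt(-29 + (4 + 0)) = sqrt(-29 + 4) = sqrt(-25) = 5*I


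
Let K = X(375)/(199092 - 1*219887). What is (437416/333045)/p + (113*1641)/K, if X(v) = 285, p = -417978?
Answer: -17892912414437698697/1322452088595 ≈ -1.3530e+7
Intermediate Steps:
K = -57/4159 (K = 285/(199092 - 1*219887) = 285/(199092 - 219887) = 285/(-20795) = 285*(-1/20795) = -57/4159 ≈ -0.013705)
(437416/333045)/p + (113*1641)/K = (437416/333045)/(-417978) + (113*1641)/(-57/4159) = (437416*(1/333045))*(-1/417978) + 185433*(-4159/57) = (437416/333045)*(-1/417978) - 257071949/19 = -218708/69602741505 - 257071949/19 = -17892912414437698697/1322452088595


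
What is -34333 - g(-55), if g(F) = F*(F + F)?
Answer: -40383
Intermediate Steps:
g(F) = 2*F**2 (g(F) = F*(2*F) = 2*F**2)
-34333 - g(-55) = -34333 - 2*(-55)**2 = -34333 - 2*3025 = -34333 - 1*6050 = -34333 - 6050 = -40383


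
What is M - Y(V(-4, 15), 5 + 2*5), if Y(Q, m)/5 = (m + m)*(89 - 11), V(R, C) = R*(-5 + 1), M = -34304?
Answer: -46004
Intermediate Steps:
V(R, C) = -4*R (V(R, C) = R*(-4) = -4*R)
Y(Q, m) = 780*m (Y(Q, m) = 5*((m + m)*(89 - 11)) = 5*((2*m)*78) = 5*(156*m) = 780*m)
M - Y(V(-4, 15), 5 + 2*5) = -34304 - 780*(5 + 2*5) = -34304 - 780*(5 + 10) = -34304 - 780*15 = -34304 - 1*11700 = -34304 - 11700 = -46004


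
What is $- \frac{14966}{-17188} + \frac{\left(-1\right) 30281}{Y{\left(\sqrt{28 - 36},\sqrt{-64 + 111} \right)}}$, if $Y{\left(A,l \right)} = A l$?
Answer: $\frac{7483}{8594} + \frac{30281 i \sqrt{94}}{188} \approx 0.87072 + 1561.6 i$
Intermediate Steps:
$- \frac{14966}{-17188} + \frac{\left(-1\right) 30281}{Y{\left(\sqrt{28 - 36},\sqrt{-64 + 111} \right)}} = - \frac{14966}{-17188} + \frac{\left(-1\right) 30281}{\sqrt{28 - 36} \sqrt{-64 + 111}} = \left(-14966\right) \left(- \frac{1}{17188}\right) - \frac{30281}{\sqrt{-8} \sqrt{47}} = \frac{7483}{8594} - \frac{30281}{2 i \sqrt{2} \sqrt{47}} = \frac{7483}{8594} - \frac{30281}{2 i \sqrt{94}} = \frac{7483}{8594} - 30281 \left(- \frac{i \sqrt{94}}{188}\right) = \frac{7483}{8594} + \frac{30281 i \sqrt{94}}{188}$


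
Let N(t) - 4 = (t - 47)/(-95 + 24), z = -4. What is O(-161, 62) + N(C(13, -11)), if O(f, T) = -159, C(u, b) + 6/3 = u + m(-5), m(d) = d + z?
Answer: -10960/71 ≈ -154.37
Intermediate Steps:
m(d) = -4 + d (m(d) = d - 4 = -4 + d)
C(u, b) = -11 + u (C(u, b) = -2 + (u + (-4 - 5)) = -2 + (u - 9) = -2 + (-9 + u) = -11 + u)
N(t) = 331/71 - t/71 (N(t) = 4 + (t - 47)/(-95 + 24) = 4 + (-47 + t)/(-71) = 4 + (-47 + t)*(-1/71) = 4 + (47/71 - t/71) = 331/71 - t/71)
O(-161, 62) + N(C(13, -11)) = -159 + (331/71 - (-11 + 13)/71) = -159 + (331/71 - 1/71*2) = -159 + (331/71 - 2/71) = -159 + 329/71 = -10960/71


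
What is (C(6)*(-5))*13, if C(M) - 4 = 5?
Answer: -585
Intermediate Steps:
C(M) = 9 (C(M) = 4 + 5 = 9)
(C(6)*(-5))*13 = (9*(-5))*13 = -45*13 = -585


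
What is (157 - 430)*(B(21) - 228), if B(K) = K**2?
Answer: -58149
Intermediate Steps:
(157 - 430)*(B(21) - 228) = (157 - 430)*(21**2 - 228) = -273*(441 - 228) = -273*213 = -58149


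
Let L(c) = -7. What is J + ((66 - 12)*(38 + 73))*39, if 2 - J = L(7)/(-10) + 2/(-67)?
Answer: 156624111/670 ≈ 2.3377e+5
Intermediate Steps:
J = 891/670 (J = 2 - (-7/(-10) + 2/(-67)) = 2 - (-7*(-⅒) + 2*(-1/67)) = 2 - (7/10 - 2/67) = 2 - 1*449/670 = 2 - 449/670 = 891/670 ≈ 1.3299)
J + ((66 - 12)*(38 + 73))*39 = 891/670 + ((66 - 12)*(38 + 73))*39 = 891/670 + (54*111)*39 = 891/670 + 5994*39 = 891/670 + 233766 = 156624111/670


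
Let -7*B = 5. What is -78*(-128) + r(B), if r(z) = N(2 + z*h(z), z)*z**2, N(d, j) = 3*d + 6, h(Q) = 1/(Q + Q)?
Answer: 979107/98 ≈ 9990.9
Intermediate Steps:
h(Q) = 1/(2*Q)
B = -5/7 (B = -1/7*5 = -5/7 ≈ -0.71429)
N(d, j) = 6 + 3*d
r(z) = 27*z**2/2 (r(z) = (6 + 3*(2 + z*(1/(2*z))))*z**2 = (6 + 3*(2 + 1/2))*z**2 = (6 + 3*(5/2))*z**2 = (6 + 15/2)*z**2 = 27*z**2/2)
-78*(-128) + r(B) = -78*(-128) + 27*(-5/7)**2/2 = 9984 + (27/2)*(25/49) = 9984 + 675/98 = 979107/98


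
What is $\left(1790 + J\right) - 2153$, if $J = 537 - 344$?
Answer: $-170$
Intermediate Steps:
$J = 193$ ($J = 537 - 344 = 193$)
$\left(1790 + J\right) - 2153 = \left(1790 + 193\right) - 2153 = 1983 - 2153 = -170$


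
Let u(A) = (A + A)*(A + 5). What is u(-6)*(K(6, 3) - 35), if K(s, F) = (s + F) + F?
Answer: -276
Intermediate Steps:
K(s, F) = s + 2*F (K(s, F) = (F + s) + F = s + 2*F)
u(A) = 2*A*(5 + A) (u(A) = (2*A)*(5 + A) = 2*A*(5 + A))
u(-6)*(K(6, 3) - 35) = (2*(-6)*(5 - 6))*((6 + 2*3) - 35) = (2*(-6)*(-1))*((6 + 6) - 35) = 12*(12 - 35) = 12*(-23) = -276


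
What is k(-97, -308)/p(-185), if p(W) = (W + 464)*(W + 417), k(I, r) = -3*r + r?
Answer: 77/8091 ≈ 0.0095167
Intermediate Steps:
k(I, r) = -2*r
p(W) = (417 + W)*(464 + W) (p(W) = (464 + W)*(417 + W) = (417 + W)*(464 + W))
k(-97, -308)/p(-185) = (-2*(-308))/(193488 + (-185)**2 + 881*(-185)) = 616/(193488 + 34225 - 162985) = 616/64728 = 616*(1/64728) = 77/8091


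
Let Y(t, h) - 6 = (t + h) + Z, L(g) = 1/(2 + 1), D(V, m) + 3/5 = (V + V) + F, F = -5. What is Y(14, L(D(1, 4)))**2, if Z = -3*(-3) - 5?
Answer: 5329/9 ≈ 592.11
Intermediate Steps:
D(V, m) = -28/5 + 2*V (D(V, m) = -3/5 + ((V + V) - 5) = -3/5 + (2*V - 5) = -3/5 + (-5 + 2*V) = -28/5 + 2*V)
L(g) = 1/3
Z = 4 (Z = 9 - 5 = 4)
Y(t, h) = 10 + h + t (Y(t, h) = 6 + ((t + h) + 4) = 6 + ((h + t) + 4) = 6 + (4 + h + t) = 10 + h + t)
Y(14, L(D(1, 4)))**2 = (10 + 1/3 + 14)**2 = (73/3)**2 = 5329/9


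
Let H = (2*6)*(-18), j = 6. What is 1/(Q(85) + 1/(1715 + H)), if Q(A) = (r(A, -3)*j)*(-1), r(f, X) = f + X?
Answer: -1499/737507 ≈ -0.0020325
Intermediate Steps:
r(f, X) = X + f
H = -216 (H = 12*(-18) = -216)
Q(A) = 18 - 6*A (Q(A) = ((-3 + A)*6)*(-1) = (-18 + 6*A)*(-1) = 18 - 6*A)
1/(Q(85) + 1/(1715 + H)) = 1/((18 - 6*85) + 1/(1715 - 216)) = 1/((18 - 510) + 1/1499) = 1/(-492 + 1/1499) = 1/(-737507/1499) = -1499/737507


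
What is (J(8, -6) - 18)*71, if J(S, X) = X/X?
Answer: -1207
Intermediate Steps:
J(S, X) = 1
(J(8, -6) - 18)*71 = (1 - 18)*71 = -17*71 = -1207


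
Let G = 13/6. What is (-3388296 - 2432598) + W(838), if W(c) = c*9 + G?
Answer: -34880099/6 ≈ -5.8134e+6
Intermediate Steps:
G = 13/6 (G = 13*(⅙) = 13/6 ≈ 2.1667)
W(c) = 13/6 + 9*c (W(c) = c*9 + 13/6 = 9*c + 13/6 = 13/6 + 9*c)
(-3388296 - 2432598) + W(838) = (-3388296 - 2432598) + (13/6 + 9*838) = -5820894 + (13/6 + 7542) = -5820894 + 45265/6 = -34880099/6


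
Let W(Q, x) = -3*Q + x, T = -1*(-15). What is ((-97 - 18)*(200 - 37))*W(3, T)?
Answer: -112470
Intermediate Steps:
T = 15
W(Q, x) = x - 3*Q
((-97 - 18)*(200 - 37))*W(3, T) = ((-97 - 18)*(200 - 37))*(15 - 3*3) = (-115*163)*(15 - 9) = -18745*6 = -112470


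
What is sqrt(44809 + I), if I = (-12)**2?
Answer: sqrt(44953) ≈ 212.02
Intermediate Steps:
I = 144
sqrt(44809 + I) = sqrt(44809 + 144) = sqrt(44953)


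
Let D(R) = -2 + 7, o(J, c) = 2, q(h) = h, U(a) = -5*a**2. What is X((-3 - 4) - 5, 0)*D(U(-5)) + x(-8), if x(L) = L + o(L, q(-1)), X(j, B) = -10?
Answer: -56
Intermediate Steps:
x(L) = 2 + L (x(L) = L + 2 = 2 + L)
D(R) = 5
X((-3 - 4) - 5, 0)*D(U(-5)) + x(-8) = -10*5 + (2 - 8) = -50 - 6 = -56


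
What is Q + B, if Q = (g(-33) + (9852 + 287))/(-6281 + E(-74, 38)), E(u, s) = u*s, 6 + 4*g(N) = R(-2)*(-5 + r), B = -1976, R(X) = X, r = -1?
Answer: -35955817/18186 ≈ -1977.1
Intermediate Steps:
g(N) = 3/2 (g(N) = -3/2 + (-2*(-5 - 1))/4 = -3/2 + (-2*(-6))/4 = -3/2 + (1/4)*12 = -3/2 + 3 = 3/2)
E(u, s) = s*u
Q = -20281/18186 (Q = (3/2 + (9852 + 287))/(-6281 + 38*(-74)) = (3/2 + 10139)/(-6281 - 2812) = (20281/2)/(-9093) = (20281/2)*(-1/9093) = -20281/18186 ≈ -1.1152)
Q + B = -20281/18186 - 1976 = -35955817/18186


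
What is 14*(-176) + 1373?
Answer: -1091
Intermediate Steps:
14*(-176) + 1373 = -2464 + 1373 = -1091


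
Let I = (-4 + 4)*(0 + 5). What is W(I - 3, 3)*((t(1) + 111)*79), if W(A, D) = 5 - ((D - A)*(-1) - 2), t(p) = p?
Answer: 115024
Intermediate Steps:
I = 0 (I = 0*5 = 0)
W(A, D) = 7 + D - A (W(A, D) = 5 - ((A - D) - 2) = 5 - (-2 + A - D) = 5 + (2 + D - A) = 7 + D - A)
W(I - 3, 3)*((t(1) + 111)*79) = (7 + 3 - (0 - 3))*((1 + 111)*79) = (7 + 3 - 1*(-3))*(112*79) = (7 + 3 + 3)*8848 = 13*8848 = 115024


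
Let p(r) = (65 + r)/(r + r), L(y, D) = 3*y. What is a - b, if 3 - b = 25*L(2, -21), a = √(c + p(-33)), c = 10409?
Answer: 147 + √11334873/33 ≈ 249.02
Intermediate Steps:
p(r) = (65 + r)/(2*r) (p(r) = (65 + r)/((2*r)) = (65 + r)*(1/(2*r)) = (65 + r)/(2*r))
a = √11334873/33 (a = √(10409 + (½)*(65 - 33)/(-33)) = √(10409 + (½)*(-1/33)*32) = √(10409 - 16/33) = √(343481/33) = √11334873/33 ≈ 102.02)
b = -147 (b = 3 - 25*3*2 = 3 - 25*6 = 3 - 1*150 = 3 - 150 = -147)
a - b = √11334873/33 - 1*(-147) = √11334873/33 + 147 = 147 + √11334873/33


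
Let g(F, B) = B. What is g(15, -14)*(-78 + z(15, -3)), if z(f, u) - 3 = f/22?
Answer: 11445/11 ≈ 1040.5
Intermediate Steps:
z(f, u) = 3 + f/22
g(15, -14)*(-78 + z(15, -3)) = -14*(-78 + (3 + (1/22)*15)) = -14*(-78 + (3 + 15/22)) = -14*(-78 + 81/22) = -14*(-1635/22) = 11445/11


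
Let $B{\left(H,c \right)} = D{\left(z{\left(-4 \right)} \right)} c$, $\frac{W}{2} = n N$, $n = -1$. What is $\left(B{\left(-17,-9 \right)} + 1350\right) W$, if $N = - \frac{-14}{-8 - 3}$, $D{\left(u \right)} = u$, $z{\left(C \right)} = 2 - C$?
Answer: $\frac{36288}{11} \approx 3298.9$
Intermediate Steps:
$N = - \frac{14}{11}$ ($N = - \frac{-14}{-11} = - \frac{\left(-14\right) \left(-1\right)}{11} = \left(-1\right) \frac{14}{11} = - \frac{14}{11} \approx -1.2727$)
$W = \frac{28}{11}$ ($W = 2 \left(\left(-1\right) \left(- \frac{14}{11}\right)\right) = 2 \cdot \frac{14}{11} = \frac{28}{11} \approx 2.5455$)
$B{\left(H,c \right)} = 6 c$ ($B{\left(H,c \right)} = \left(2 - -4\right) c = \left(2 + 4\right) c = 6 c$)
$\left(B{\left(-17,-9 \right)} + 1350\right) W = \left(6 \left(-9\right) + 1350\right) \frac{28}{11} = \left(-54 + 1350\right) \frac{28}{11} = 1296 \cdot \frac{28}{11} = \frac{36288}{11}$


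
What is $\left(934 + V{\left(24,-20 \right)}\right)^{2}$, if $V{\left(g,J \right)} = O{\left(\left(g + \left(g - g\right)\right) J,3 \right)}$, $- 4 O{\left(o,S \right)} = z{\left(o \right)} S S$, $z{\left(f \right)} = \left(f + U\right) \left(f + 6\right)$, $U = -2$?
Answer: $263291108161$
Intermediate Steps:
$z{\left(f \right)} = \left(-2 + f\right) \left(6 + f\right)$ ($z{\left(f \right)} = \left(f - 2\right) \left(f + 6\right) = \left(-2 + f\right) \left(6 + f\right)$)
$O{\left(o,S \right)} = - \frac{S^{2} \left(-12 + o^{2} + 4 o\right)}{4}$ ($O{\left(o,S \right)} = - \frac{\left(-12 + o^{2} + 4 o\right) S S}{4} = - \frac{S \left(-12 + o^{2} + 4 o\right) S}{4} = - \frac{S^{2} \left(-12 + o^{2} + 4 o\right)}{4}$)
$V{\left(g,J \right)} = 27 - 9 J g - \frac{9 J^{2} g^{2}}{4}$ ($V{\left(g,J \right)} = 3^{2} \left(3 - \left(g + \left(g - g\right)\right) J - \frac{\left(\left(g + \left(g - g\right)\right) J\right)^{2}}{4}\right) = 9 \left(3 - \left(g + 0\right) J - \frac{\left(\left(g + 0\right) J\right)^{2}}{4}\right) = 9 \left(3 - g J - \frac{\left(g J\right)^{2}}{4}\right) = 9 \left(3 - J g - \frac{\left(J g\right)^{2}}{4}\right) = 9 \left(3 - J g - \frac{J^{2} g^{2}}{4}\right) = 27 - 9 J g - \frac{9 J^{2} g^{2}}{4}$)
$\left(934 + V{\left(24,-20 \right)}\right)^{2} = \left(934 - \left(-27 - 4320 + \frac{9 \left(-20\right)^{2} \cdot 24^{2}}{4}\right)\right)^{2} = \left(934 + \left(27 + 4320 - 900 \cdot 576\right)\right)^{2} = \left(934 + \left(27 + 4320 - 518400\right)\right)^{2} = \left(934 - 514053\right)^{2} = \left(-513119\right)^{2} = 263291108161$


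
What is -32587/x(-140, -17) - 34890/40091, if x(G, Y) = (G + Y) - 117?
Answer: 1296885557/10984934 ≈ 118.06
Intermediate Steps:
x(G, Y) = -117 + G + Y
-32587/x(-140, -17) - 34890/40091 = -32587/(-117 - 140 - 17) - 34890/40091 = -32587/(-274) - 34890*1/40091 = -32587*(-1/274) - 34890/40091 = 32587/274 - 34890/40091 = 1296885557/10984934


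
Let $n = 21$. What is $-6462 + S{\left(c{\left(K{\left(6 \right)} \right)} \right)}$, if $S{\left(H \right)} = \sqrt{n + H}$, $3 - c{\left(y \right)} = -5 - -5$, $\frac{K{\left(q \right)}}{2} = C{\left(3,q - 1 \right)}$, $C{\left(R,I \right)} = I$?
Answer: $-6462 + 2 \sqrt{6} \approx -6457.1$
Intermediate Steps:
$K{\left(q \right)} = -2 + 2 q$ ($K{\left(q \right)} = 2 \left(q - 1\right) = 2 \left(-1 + q\right) = -2 + 2 q$)
$c{\left(y \right)} = 3$ ($c{\left(y \right)} = 3 - \left(-5 - -5\right) = 3 - \left(-5 + 5\right) = 3 - 0 = 3 + 0 = 3$)
$S{\left(H \right)} = \sqrt{21 + H}$
$-6462 + S{\left(c{\left(K{\left(6 \right)} \right)} \right)} = -6462 + \sqrt{21 + 3} = -6462 + \sqrt{24} = -6462 + 2 \sqrt{6}$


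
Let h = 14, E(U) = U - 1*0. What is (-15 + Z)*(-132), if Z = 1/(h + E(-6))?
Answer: 3927/2 ≈ 1963.5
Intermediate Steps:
E(U) = U (E(U) = U + 0 = U)
Z = ⅛ (Z = 1/(14 - 6) = 1/8 = ⅛ ≈ 0.12500)
(-15 + Z)*(-132) = (-15 + ⅛)*(-132) = -119/8*(-132) = 3927/2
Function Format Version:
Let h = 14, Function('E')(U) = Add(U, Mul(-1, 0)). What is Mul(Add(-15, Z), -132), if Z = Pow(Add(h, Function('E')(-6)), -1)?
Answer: Rational(3927, 2) ≈ 1963.5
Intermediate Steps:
Function('E')(U) = U (Function('E')(U) = Add(U, 0) = U)
Z = Rational(1, 8) (Z = Pow(Add(14, -6), -1) = Pow(8, -1) = Rational(1, 8) ≈ 0.12500)
Mul(Add(-15, Z), -132) = Mul(Add(-15, Rational(1, 8)), -132) = Mul(Rational(-119, 8), -132) = Rational(3927, 2)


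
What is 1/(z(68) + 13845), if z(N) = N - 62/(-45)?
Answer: 45/626147 ≈ 7.1868e-5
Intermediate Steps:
z(N) = 62/45 + N (z(N) = N - 62*(-1/45) = N + 62/45 = 62/45 + N)
1/(z(68) + 13845) = 1/((62/45 + 68) + 13845) = 1/(3122/45 + 13845) = 1/(626147/45) = 45/626147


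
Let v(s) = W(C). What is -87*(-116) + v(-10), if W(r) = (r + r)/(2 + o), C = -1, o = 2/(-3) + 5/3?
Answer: 30274/3 ≈ 10091.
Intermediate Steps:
o = 1 (o = 2*(-⅓) + 5*(⅓) = -⅔ + 5/3 = 1)
W(r) = 2*r/3 (W(r) = (r + r)/(2 + 1) = (2*r)/3 = (2*r)*(⅓) = 2*r/3)
v(s) = -⅔ (v(s) = (⅔)*(-1) = -⅔)
-87*(-116) + v(-10) = -87*(-116) - ⅔ = 10092 - ⅔ = 30274/3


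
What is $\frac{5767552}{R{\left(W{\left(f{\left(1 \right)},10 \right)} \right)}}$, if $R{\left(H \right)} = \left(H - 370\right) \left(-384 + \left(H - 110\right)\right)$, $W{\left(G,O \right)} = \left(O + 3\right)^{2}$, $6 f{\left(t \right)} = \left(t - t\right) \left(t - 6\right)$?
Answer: $\frac{5767552}{65325} \approx 88.29$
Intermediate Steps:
$f{\left(t \right)} = 0$ ($f{\left(t \right)} = \frac{\left(t - t\right) \left(t - 6\right)}{6} = \frac{0 \left(-6 + t\right)}{6} = \frac{1}{6} \cdot 0 = 0$)
$W{\left(G,O \right)} = \left(3 + O\right)^{2}$
$R{\left(H \right)} = \left(-494 + H\right) \left(-370 + H\right)$ ($R{\left(H \right)} = \left(-370 + H\right) \left(-384 + \left(H - 110\right)\right) = \left(-370 + H\right) \left(-384 + \left(-110 + H\right)\right) = \left(-370 + H\right) \left(-494 + H\right) = \left(-494 + H\right) \left(-370 + H\right)$)
$\frac{5767552}{R{\left(W{\left(f{\left(1 \right)},10 \right)} \right)}} = \frac{5767552}{182780 + \left(\left(3 + 10\right)^{2}\right)^{2} - 864 \left(3 + 10\right)^{2}} = \frac{5767552}{182780 + \left(13^{2}\right)^{2} - 864 \cdot 13^{2}} = \frac{5767552}{182780 + 169^{2} - 146016} = \frac{5767552}{182780 + 28561 - 146016} = \frac{5767552}{65325}$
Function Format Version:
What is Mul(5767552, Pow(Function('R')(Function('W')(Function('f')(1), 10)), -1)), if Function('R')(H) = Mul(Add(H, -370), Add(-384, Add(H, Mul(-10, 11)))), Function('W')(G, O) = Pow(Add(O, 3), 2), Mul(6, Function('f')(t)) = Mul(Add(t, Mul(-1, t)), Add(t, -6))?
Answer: Rational(5767552, 65325) ≈ 88.290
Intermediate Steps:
Function('f')(t) = 0 (Function('f')(t) = Mul(Rational(1, 6), Mul(Add(t, Mul(-1, t)), Add(t, -6))) = Mul(Rational(1, 6), Mul(0, Add(-6, t))) = Mul(Rational(1, 6), 0) = 0)
Function('W')(G, O) = Pow(Add(3, O), 2)
Function('R')(H) = Mul(Add(-494, H), Add(-370, H)) (Function('R')(H) = Mul(Add(-370, H), Add(-384, Add(H, -110))) = Mul(Add(-370, H), Add(-384, Add(-110, H))) = Mul(Add(-370, H), Add(-494, H)) = Mul(Add(-494, H), Add(-370, H)))
Mul(5767552, Pow(Function('R')(Function('W')(Function('f')(1), 10)), -1)) = Mul(5767552, Pow(Add(182780, Pow(Pow(Add(3, 10), 2), 2), Mul(-864, Pow(Add(3, 10), 2))), -1)) = Mul(5767552, Pow(Add(182780, Pow(Pow(13, 2), 2), Mul(-864, Pow(13, 2))), -1)) = Mul(5767552, Pow(Add(182780, Pow(169, 2), Mul(-864, 169)), -1)) = Mul(5767552, Pow(Add(182780, 28561, -146016), -1)) = Mul(5767552, Pow(65325, -1)) = Mul(5767552, Rational(1, 65325)) = Rational(5767552, 65325)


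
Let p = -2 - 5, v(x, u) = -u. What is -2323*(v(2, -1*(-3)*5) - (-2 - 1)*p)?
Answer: 83628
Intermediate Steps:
p = -7
-2323*(v(2, -1*(-3)*5) - (-2 - 1)*p) = -2323*(-(-1*(-3))*5 - (-2 - 1)*(-7)) = -2323*(-3*5 - (-3)*(-7)) = -2323*(-1*15 - 1*21) = -2323*(-15 - 21) = -2323*(-36) = 83628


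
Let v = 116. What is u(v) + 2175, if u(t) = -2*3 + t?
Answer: 2285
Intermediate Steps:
u(t) = -6 + t
u(v) + 2175 = (-6 + 116) + 2175 = 110 + 2175 = 2285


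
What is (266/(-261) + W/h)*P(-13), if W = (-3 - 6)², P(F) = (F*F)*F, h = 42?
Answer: -7300631/3654 ≈ -1998.0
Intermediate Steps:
P(F) = F³ (P(F) = F²*F = F³)
W = 81 (W = (-9)² = 81)
(266/(-261) + W/h)*P(-13) = (266/(-261) + 81/42)*(-13)³ = (266*(-1/261) + 81*(1/42))*(-2197) = (-266/261 + 27/14)*(-2197) = (3323/3654)*(-2197) = -7300631/3654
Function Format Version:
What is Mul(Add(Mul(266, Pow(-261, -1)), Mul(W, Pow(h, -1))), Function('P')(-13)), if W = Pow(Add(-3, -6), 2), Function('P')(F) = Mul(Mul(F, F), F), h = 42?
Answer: Rational(-7300631, 3654) ≈ -1998.0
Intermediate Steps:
Function('P')(F) = Pow(F, 3) (Function('P')(F) = Mul(Pow(F, 2), F) = Pow(F, 3))
W = 81 (W = Pow(-9, 2) = 81)
Mul(Add(Mul(266, Pow(-261, -1)), Mul(W, Pow(h, -1))), Function('P')(-13)) = Mul(Add(Mul(266, Pow(-261, -1)), Mul(81, Pow(42, -1))), Pow(-13, 3)) = Mul(Add(Mul(266, Rational(-1, 261)), Mul(81, Rational(1, 42))), -2197) = Mul(Add(Rational(-266, 261), Rational(27, 14)), -2197) = Mul(Rational(3323, 3654), -2197) = Rational(-7300631, 3654)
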